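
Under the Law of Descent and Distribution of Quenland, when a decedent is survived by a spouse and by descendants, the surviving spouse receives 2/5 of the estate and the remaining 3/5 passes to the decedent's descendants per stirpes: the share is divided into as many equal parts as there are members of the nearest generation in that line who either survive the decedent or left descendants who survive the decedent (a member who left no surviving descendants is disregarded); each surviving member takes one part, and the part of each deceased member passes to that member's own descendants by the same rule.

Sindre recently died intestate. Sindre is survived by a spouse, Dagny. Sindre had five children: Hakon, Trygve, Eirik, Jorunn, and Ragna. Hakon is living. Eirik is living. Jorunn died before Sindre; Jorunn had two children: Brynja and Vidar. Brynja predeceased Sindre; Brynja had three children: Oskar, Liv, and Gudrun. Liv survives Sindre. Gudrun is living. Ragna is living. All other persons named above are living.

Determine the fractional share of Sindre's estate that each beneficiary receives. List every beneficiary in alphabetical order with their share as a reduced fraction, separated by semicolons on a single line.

Dagny, as surviving spouse, takes 2/5.
The remaining 3/5 passes to Sindre's descendants per stirpes.
The 3/5 is divided into 5 equal shares of 3/25 among Hakon, Trygve, Eirik, Jorunn, Ragna.
Hakon is living and takes 3/25.
Trygve is living and takes 3/25.
Eirik is living and takes 3/25.
Jorunn predeceased; the 3/25 allotted to Jorunn's branch passes to Jorunn's issue by representation.
The 3/25 is divided into 2 equal shares of 3/50 among Brynja, Vidar.
Brynja predeceased; the 3/50 allotted to Brynja's branch passes to Brynja's issue by representation.
The 3/50 is divided into 3 equal shares of 1/50 among Oskar, Liv, Gudrun.
Oskar is living and takes 1/50.
Liv is living and takes 1/50.
Gudrun is living and takes 1/50.
Vidar is living and takes 3/50.
Ragna is living and takes 3/25.

Dagny 2/5; Eirik 3/25; Gudrun 1/50; Hakon 3/25; Liv 1/50; Oskar 1/50; Ragna 3/25; Trygve 3/25; Vidar 3/50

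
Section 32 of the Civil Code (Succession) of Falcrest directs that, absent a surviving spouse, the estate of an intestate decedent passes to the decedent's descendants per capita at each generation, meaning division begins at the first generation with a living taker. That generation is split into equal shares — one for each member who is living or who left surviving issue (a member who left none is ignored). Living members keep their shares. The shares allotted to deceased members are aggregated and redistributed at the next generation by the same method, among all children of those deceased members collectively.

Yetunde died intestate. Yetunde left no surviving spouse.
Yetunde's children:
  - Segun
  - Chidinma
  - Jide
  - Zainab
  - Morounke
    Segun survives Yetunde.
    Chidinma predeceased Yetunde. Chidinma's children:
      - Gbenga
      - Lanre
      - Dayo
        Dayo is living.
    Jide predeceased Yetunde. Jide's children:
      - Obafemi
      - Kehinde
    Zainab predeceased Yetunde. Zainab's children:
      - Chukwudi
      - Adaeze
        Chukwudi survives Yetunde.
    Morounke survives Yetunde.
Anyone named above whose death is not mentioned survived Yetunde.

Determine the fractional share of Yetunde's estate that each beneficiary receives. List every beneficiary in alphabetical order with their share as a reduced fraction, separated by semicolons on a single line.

There is no surviving spouse, so the entire estate passes to Yetunde's descendants per capita at each generation.
At generation 1 (Segun, Chidinma, Jide, Zainab, Morounke) there are 5 shares of (1)/5 = 1/5 each.
Living: Segun and Morounke — each takes 1/5.
Deceased: Chidinma, Jide, and Zainab. Their combined 3/5 is pooled and carried to generation 2.
At generation 2 (Gbenga, Lanre, Dayo, Obafemi, Kehinde, Chukwudi, Adaeze) there are 7 shares of (3/5)/7 = 3/35 each.
Living: Gbenga, Lanre, Dayo, Obafemi, Kehinde, Chukwudi, and Adaeze — each takes 3/35.

Adaeze 3/35; Chukwudi 3/35; Dayo 3/35; Gbenga 3/35; Kehinde 3/35; Lanre 3/35; Morounke 1/5; Obafemi 3/35; Segun 1/5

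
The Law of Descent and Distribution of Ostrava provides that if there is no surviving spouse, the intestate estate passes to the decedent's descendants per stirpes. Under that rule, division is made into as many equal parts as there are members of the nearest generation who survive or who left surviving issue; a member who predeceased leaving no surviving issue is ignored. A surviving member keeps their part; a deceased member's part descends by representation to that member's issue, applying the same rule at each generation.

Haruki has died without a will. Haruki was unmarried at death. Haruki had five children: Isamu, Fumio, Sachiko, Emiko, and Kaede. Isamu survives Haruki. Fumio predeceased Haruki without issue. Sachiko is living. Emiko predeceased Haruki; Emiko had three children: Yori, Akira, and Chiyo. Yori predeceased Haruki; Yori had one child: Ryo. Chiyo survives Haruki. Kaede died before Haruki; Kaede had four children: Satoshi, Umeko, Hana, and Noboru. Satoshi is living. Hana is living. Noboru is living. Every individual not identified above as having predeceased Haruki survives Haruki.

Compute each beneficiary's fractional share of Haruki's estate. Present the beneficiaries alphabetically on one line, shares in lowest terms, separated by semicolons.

There is no surviving spouse, so the entire estate passes to Haruki's descendants per stirpes.
Fumio left no surviving issue, so that branch lapses and is disregarded.
The estate is divided into 4 equal shares of 1/4 among Isamu, Sachiko, Emiko, Kaede.
Isamu is living and takes 1/4.
Sachiko is living and takes 1/4.
Emiko predeceased; the 1/4 allotted to Emiko's branch passes to Emiko's issue by representation.
The 1/4 is divided into 3 equal shares of 1/12 among Yori, Akira, Chiyo.
Yori predeceased; the 1/12 allotted to Yori's branch passes to Yori's issue by representation.
Ryo is the sole taker at this level and receives the full 1/12.
Akira is living and takes 1/12.
Chiyo is living and takes 1/12.
Kaede predeceased; the 1/4 allotted to Kaede's branch passes to Kaede's issue by representation.
The 1/4 is divided into 4 equal shares of 1/16 among Satoshi, Umeko, Hana, Noboru.
Satoshi is living and takes 1/16.
Umeko is living and takes 1/16.
Hana is living and takes 1/16.
Noboru is living and takes 1/16.

Akira 1/12; Chiyo 1/12; Hana 1/16; Isamu 1/4; Noboru 1/16; Ryo 1/12; Sachiko 1/4; Satoshi 1/16; Umeko 1/16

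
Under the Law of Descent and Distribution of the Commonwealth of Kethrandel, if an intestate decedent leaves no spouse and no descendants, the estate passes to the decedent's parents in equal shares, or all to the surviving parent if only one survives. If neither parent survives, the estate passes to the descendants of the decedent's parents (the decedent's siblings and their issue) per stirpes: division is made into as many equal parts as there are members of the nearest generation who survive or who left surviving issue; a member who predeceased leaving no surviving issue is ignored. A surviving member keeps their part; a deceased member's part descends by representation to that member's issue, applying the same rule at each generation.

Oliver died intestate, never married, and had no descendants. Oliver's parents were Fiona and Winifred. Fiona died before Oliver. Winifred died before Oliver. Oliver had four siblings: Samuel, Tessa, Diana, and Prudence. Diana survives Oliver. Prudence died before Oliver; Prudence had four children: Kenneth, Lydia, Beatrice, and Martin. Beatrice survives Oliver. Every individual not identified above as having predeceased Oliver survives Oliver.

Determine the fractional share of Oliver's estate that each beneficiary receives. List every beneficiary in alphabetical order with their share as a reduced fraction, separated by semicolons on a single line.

Neither parent survives and there are no descendants, so the estate passes to Oliver's siblings and their issue per stirpes.
The estate is divided into 4 equal shares of 1/4 among Samuel, Tessa, Diana, Prudence.
Samuel is living and takes 1/4.
Tessa is living and takes 1/4.
Diana is living and takes 1/4.
Prudence predeceased; the 1/4 allotted to Prudence's branch passes to Prudence's issue by representation.
The 1/4 is divided into 4 equal shares of 1/16 among Kenneth, Lydia, Beatrice, Martin.
Kenneth is living and takes 1/16.
Lydia is living and takes 1/16.
Beatrice is living and takes 1/16.
Martin is living and takes 1/16.

Beatrice 1/16; Diana 1/4; Kenneth 1/16; Lydia 1/16; Martin 1/16; Samuel 1/4; Tessa 1/4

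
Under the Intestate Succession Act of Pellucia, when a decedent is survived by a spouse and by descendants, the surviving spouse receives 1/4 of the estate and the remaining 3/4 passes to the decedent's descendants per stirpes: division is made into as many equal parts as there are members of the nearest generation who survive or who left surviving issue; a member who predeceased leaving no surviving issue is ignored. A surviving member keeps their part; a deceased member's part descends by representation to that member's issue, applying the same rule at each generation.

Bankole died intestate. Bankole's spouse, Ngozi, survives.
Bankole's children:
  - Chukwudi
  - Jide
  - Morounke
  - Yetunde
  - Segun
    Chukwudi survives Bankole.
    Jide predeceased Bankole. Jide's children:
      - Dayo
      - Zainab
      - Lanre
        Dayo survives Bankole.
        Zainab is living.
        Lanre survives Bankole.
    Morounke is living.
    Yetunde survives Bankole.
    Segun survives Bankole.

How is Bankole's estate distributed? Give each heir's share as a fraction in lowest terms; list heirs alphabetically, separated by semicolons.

Ngozi, as surviving spouse, takes 1/4.
The remaining 3/4 passes to Bankole's descendants per stirpes.
The 3/4 is divided into 5 equal shares of 3/20 among Chukwudi, Jide, Morounke, Yetunde, Segun.
Chukwudi is living and takes 3/20.
Jide predeceased; the 3/20 allotted to Jide's branch passes to Jide's issue by representation.
The 3/20 is divided into 3 equal shares of 1/20 among Dayo, Zainab, Lanre.
Dayo is living and takes 1/20.
Zainab is living and takes 1/20.
Lanre is living and takes 1/20.
Morounke is living and takes 3/20.
Yetunde is living and takes 3/20.
Segun is living and takes 3/20.

Chukwudi 3/20; Dayo 1/20; Lanre 1/20; Morounke 3/20; Ngozi 1/4; Segun 3/20; Yetunde 3/20; Zainab 1/20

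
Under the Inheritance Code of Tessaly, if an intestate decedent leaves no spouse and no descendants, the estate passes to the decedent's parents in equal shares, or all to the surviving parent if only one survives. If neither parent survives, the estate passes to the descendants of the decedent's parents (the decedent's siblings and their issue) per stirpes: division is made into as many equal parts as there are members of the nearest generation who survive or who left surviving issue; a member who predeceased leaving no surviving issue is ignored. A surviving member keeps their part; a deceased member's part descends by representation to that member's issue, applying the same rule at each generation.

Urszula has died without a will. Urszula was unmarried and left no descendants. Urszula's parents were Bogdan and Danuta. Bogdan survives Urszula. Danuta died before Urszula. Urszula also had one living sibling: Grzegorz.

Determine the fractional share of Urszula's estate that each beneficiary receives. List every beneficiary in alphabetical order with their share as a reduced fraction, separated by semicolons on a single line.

Only one parent, Bogdan, survives, so Bogdan takes the entire estate. The siblings take nothing because a surviving parent has priority.

Bogdan 1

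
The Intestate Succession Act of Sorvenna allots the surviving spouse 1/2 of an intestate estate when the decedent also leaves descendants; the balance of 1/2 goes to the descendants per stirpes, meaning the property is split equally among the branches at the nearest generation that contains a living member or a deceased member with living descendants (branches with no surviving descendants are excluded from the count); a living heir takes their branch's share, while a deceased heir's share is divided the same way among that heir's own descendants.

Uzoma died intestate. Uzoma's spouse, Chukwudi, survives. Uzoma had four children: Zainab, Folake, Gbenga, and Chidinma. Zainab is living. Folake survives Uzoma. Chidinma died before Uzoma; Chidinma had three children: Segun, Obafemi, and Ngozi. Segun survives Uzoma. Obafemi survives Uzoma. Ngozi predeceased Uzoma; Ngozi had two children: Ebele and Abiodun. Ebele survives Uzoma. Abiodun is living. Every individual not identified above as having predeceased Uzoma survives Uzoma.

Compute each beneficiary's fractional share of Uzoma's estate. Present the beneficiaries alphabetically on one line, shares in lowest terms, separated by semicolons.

Abiodun 1/48; Chukwudi 1/2; Ebele 1/48; Folake 1/8; Gbenga 1/8; Obafemi 1/24; Segun 1/24; Zainab 1/8

Chukwudi, as surviving spouse, takes 1/2.
The remaining 1/2 passes to Uzoma's descendants per stirpes.
The 1/2 is divided into 4 equal shares of 1/8 among Zainab, Folake, Gbenga, Chidinma.
Zainab is living and takes 1/8.
Folake is living and takes 1/8.
Gbenga is living and takes 1/8.
Chidinma predeceased; the 1/8 allotted to Chidinma's branch passes to Chidinma's issue by representation.
The 1/8 is divided into 3 equal shares of 1/24 among Segun, Obafemi, Ngozi.
Segun is living and takes 1/24.
Obafemi is living and takes 1/24.
Ngozi predeceased; the 1/24 allotted to Ngozi's branch passes to Ngozi's issue by representation.
The 1/24 is divided into 2 equal shares of 1/48 among Ebele, Abiodun.
Ebele is living and takes 1/48.
Abiodun is living and takes 1/48.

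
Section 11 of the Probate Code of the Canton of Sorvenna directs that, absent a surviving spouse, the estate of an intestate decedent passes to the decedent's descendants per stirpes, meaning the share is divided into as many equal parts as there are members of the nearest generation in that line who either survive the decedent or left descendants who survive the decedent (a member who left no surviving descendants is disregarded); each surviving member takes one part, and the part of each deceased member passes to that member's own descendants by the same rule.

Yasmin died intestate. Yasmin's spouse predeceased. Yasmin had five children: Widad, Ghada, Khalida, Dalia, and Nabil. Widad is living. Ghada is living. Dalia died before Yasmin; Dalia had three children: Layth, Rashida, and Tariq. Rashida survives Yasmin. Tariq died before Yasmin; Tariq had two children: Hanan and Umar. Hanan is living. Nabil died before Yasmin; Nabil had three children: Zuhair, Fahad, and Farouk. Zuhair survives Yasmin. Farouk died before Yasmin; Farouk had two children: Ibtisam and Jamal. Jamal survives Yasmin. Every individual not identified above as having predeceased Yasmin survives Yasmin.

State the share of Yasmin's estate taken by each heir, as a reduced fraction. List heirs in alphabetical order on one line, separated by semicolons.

Fahad 1/15; Ghada 1/5; Hanan 1/30; Ibtisam 1/30; Jamal 1/30; Khalida 1/5; Layth 1/15; Rashida 1/15; Umar 1/30; Widad 1/5; Zuhair 1/15

There is no surviving spouse, so the entire estate passes to Yasmin's descendants per stirpes.
The estate is divided into 5 equal shares of 1/5 among Widad, Ghada, Khalida, Dalia, Nabil.
Widad is living and takes 1/5.
Ghada is living and takes 1/5.
Khalida is living and takes 1/5.
Dalia predeceased; the 1/5 allotted to Dalia's branch passes to Dalia's issue by representation.
The 1/5 is divided into 3 equal shares of 1/15 among Layth, Rashida, Tariq.
Layth is living and takes 1/15.
Rashida is living and takes 1/15.
Tariq predeceased; the 1/15 allotted to Tariq's branch passes to Tariq's issue by representation.
The 1/15 is divided into 2 equal shares of 1/30 among Hanan, Umar.
Hanan is living and takes 1/30.
Umar is living and takes 1/30.
Nabil predeceased; the 1/5 allotted to Nabil's branch passes to Nabil's issue by representation.
The 1/5 is divided into 3 equal shares of 1/15 among Zuhair, Fahad, Farouk.
Zuhair is living and takes 1/15.
Fahad is living and takes 1/15.
Farouk predeceased; the 1/15 allotted to Farouk's branch passes to Farouk's issue by representation.
The 1/15 is divided into 2 equal shares of 1/30 among Ibtisam, Jamal.
Ibtisam is living and takes 1/30.
Jamal is living and takes 1/30.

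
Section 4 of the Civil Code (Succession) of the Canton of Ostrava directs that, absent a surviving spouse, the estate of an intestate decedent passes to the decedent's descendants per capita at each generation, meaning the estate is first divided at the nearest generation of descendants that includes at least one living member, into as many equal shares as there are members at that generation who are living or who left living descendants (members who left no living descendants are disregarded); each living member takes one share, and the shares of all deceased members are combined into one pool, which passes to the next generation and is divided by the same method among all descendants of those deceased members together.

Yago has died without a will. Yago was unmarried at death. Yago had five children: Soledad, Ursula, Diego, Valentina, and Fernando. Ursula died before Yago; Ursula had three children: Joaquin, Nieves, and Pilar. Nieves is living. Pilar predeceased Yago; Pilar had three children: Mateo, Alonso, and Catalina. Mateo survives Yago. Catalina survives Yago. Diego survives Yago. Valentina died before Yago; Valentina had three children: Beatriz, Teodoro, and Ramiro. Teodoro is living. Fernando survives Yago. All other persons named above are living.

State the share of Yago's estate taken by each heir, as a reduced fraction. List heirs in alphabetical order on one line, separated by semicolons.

Alonso 1/45; Beatriz 1/15; Catalina 1/45; Diego 1/5; Fernando 1/5; Joaquin 1/15; Mateo 1/45; Nieves 1/15; Ramiro 1/15; Soledad 1/5; Teodoro 1/15

There is no surviving spouse, so the entire estate passes to Yago's descendants per capita at each generation.
At generation 1 (Soledad, Ursula, Diego, Valentina, Fernando) there are 5 shares of (1)/5 = 1/5 each.
Living: Soledad, Diego, and Fernando — each takes 1/5.
Deceased: Ursula and Valentina. Their combined 2/5 is pooled and carried to generation 2.
At generation 2 (Joaquin, Nieves, Pilar, Beatriz, Teodoro, Ramiro) there are 6 shares of (2/5)/6 = 1/15 each.
Living: Joaquin, Nieves, Beatriz, Teodoro, and Ramiro — each takes 1/15.
Deceased: Pilar. That 1/15 share is carried to generation 3.
At generation 3 (Mateo, Alonso, Catalina) there are 3 shares of (1/15)/3 = 1/45 each.
Living: Mateo, Alonso, and Catalina — each takes 1/45.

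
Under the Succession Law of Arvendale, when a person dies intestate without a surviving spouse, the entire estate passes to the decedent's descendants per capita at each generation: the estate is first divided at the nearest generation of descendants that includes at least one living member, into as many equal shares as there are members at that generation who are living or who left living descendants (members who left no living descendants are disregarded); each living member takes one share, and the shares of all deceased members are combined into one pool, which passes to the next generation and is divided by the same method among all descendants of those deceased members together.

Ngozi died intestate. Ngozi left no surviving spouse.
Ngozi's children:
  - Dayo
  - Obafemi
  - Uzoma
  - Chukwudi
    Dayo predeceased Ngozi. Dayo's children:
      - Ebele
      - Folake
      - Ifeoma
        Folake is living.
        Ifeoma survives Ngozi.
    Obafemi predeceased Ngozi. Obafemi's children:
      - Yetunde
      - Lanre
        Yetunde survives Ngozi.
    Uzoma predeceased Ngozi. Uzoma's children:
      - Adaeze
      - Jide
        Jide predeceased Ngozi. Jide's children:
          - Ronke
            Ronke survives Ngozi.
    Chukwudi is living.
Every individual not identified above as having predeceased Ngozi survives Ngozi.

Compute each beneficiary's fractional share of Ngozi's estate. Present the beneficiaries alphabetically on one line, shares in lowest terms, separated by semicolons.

Adaeze 3/28; Chukwudi 1/4; Ebele 3/28; Folake 3/28; Ifeoma 3/28; Lanre 3/28; Ronke 3/28; Yetunde 3/28

There is no surviving spouse, so the entire estate passes to Ngozi's descendants per capita at each generation.
At generation 1 (Dayo, Obafemi, Uzoma, Chukwudi) there are 4 shares of (1)/4 = 1/4 each.
Living: Chukwudi — each takes 1/4.
Deceased: Dayo, Obafemi, and Uzoma. Their combined 3/4 is pooled and carried to generation 2.
At generation 2 (Ebele, Folake, Ifeoma, Yetunde, Lanre, Adaeze, Jide) there are 7 shares of (3/4)/7 = 3/28 each.
Living: Ebele, Folake, Ifeoma, Yetunde, Lanre, and Adaeze — each takes 3/28.
Deceased: Jide. That 3/28 share is carried to generation 3.
At generation 3 (Ronke) there are 1 shares of (3/28)/1 = 3/28 each.
Living: Ronke — each takes 3/28.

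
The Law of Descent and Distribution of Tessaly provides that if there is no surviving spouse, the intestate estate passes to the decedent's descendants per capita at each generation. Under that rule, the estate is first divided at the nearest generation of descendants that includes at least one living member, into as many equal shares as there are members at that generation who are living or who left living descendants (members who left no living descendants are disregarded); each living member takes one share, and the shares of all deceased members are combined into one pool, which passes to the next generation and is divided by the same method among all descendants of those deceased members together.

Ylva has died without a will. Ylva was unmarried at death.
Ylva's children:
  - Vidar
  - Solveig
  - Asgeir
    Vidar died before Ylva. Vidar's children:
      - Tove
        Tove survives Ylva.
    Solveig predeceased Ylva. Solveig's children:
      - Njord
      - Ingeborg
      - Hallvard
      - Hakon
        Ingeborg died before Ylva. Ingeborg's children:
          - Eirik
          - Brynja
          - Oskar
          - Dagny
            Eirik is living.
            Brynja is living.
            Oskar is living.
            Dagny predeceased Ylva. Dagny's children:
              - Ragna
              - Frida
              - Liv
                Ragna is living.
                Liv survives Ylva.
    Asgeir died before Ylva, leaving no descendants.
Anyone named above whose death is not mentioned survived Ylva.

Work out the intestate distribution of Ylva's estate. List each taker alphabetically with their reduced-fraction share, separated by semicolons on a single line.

Brynja 1/20; Eirik 1/20; Frida 1/60; Hakon 1/5; Hallvard 1/5; Liv 1/60; Njord 1/5; Oskar 1/20; Ragna 1/60; Tove 1/5

There is no surviving spouse, so the entire estate passes to Ylva's descendants per capita at each generation.
No one at generation 1 (Vidar, Solveig) is living; moving to the next generation.
At generation 2 (Tove, Njord, Ingeborg, Hallvard, Hakon) there are 5 shares of (1)/5 = 1/5 each.
Living: Tove, Njord, Hallvard, and Hakon — each takes 1/5.
Deceased: Ingeborg. That 1/5 share is carried to generation 3.
At generation 3 (Eirik, Brynja, Oskar, Dagny) there are 4 shares of (1/5)/4 = 1/20 each.
Living: Eirik, Brynja, and Oskar — each takes 1/20.
Deceased: Dagny. That 1/20 share is carried to generation 4.
At generation 4 (Ragna, Frida, Liv) there are 3 shares of (1/20)/3 = 1/60 each.
Living: Ragna, Frida, and Liv — each takes 1/60.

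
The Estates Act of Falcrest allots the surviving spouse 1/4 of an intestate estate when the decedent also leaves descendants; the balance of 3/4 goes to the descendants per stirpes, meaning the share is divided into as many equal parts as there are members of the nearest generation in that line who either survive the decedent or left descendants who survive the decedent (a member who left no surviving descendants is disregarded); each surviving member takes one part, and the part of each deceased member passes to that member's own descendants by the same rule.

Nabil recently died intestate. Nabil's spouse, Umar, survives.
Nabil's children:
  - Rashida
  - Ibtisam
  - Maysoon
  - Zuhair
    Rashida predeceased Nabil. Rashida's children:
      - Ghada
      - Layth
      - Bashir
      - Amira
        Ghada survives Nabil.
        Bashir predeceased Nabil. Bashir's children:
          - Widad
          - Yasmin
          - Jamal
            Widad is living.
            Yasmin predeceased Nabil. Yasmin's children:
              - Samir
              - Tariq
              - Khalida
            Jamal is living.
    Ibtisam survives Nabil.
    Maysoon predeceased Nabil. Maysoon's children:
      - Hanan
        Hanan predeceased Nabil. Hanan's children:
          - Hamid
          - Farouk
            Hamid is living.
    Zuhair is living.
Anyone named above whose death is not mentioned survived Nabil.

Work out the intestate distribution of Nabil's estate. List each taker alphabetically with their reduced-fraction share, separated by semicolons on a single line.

Umar, as surviving spouse, takes 1/4.
The remaining 3/4 passes to Nabil's descendants per stirpes.
The 3/4 is divided into 4 equal shares of 3/16 among Rashida, Ibtisam, Maysoon, Zuhair.
Rashida predeceased; the 3/16 allotted to Rashida's branch passes to Rashida's issue by representation.
The 3/16 is divided into 4 equal shares of 3/64 among Ghada, Layth, Bashir, Amira.
Ghada is living and takes 3/64.
Layth is living and takes 3/64.
Bashir predeceased; the 3/64 allotted to Bashir's branch passes to Bashir's issue by representation.
The 3/64 is divided into 3 equal shares of 1/64 among Widad, Yasmin, Jamal.
Widad is living and takes 1/64.
Yasmin predeceased; the 1/64 allotted to Yasmin's branch passes to Yasmin's issue by representation.
The 1/64 is divided into 3 equal shares of 1/192 among Samir, Tariq, Khalida.
Samir is living and takes 1/192.
Tariq is living and takes 1/192.
Khalida is living and takes 1/192.
Jamal is living and takes 1/64.
Amira is living and takes 3/64.
Ibtisam is living and takes 3/16.
Maysoon predeceased; the 3/16 allotted to Maysoon's branch passes to Maysoon's issue by representation.
Hanan's line is the sole branch at this level, so the full 3/16 passes to Hanan's issue by representation.
The 3/16 is divided into 2 equal shares of 3/32 among Hamid, Farouk.
Hamid is living and takes 3/32.
Farouk is living and takes 3/32.
Zuhair is living and takes 3/16.

Amira 3/64; Farouk 3/32; Ghada 3/64; Hamid 3/32; Ibtisam 3/16; Jamal 1/64; Khalida 1/192; Layth 3/64; Samir 1/192; Tariq 1/192; Umar 1/4; Widad 1/64; Zuhair 3/16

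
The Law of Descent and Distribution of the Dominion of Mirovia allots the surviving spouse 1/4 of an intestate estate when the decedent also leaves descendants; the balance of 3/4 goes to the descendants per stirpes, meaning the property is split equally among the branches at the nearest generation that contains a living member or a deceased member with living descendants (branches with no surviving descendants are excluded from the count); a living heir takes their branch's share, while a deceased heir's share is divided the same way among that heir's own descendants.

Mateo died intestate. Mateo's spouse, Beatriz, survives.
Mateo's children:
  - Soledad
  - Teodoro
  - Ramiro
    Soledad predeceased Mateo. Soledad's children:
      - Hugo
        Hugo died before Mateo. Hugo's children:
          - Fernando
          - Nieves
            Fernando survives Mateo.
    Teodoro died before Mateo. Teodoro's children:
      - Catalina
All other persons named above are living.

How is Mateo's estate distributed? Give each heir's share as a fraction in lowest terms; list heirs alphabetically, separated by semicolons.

Beatriz 1/4; Catalina 1/4; Fernando 1/8; Nieves 1/8; Ramiro 1/4

Beatriz, as surviving spouse, takes 1/4.
The remaining 3/4 passes to Mateo's descendants per stirpes.
The 3/4 is divided into 3 equal shares of 1/4 among Soledad, Teodoro, Ramiro.
Soledad predeceased; the 1/4 allotted to Soledad's branch passes to Soledad's issue by representation.
Hugo's line is the sole branch at this level, so the full 1/4 passes to Hugo's issue by representation.
The 1/4 is divided into 2 equal shares of 1/8 among Fernando, Nieves.
Fernando is living and takes 1/8.
Nieves is living and takes 1/8.
Teodoro predeceased; the 1/4 allotted to Teodoro's branch passes to Teodoro's issue by representation.
Catalina is the sole taker at this level and receives the full 1/4.
Ramiro is living and takes 1/4.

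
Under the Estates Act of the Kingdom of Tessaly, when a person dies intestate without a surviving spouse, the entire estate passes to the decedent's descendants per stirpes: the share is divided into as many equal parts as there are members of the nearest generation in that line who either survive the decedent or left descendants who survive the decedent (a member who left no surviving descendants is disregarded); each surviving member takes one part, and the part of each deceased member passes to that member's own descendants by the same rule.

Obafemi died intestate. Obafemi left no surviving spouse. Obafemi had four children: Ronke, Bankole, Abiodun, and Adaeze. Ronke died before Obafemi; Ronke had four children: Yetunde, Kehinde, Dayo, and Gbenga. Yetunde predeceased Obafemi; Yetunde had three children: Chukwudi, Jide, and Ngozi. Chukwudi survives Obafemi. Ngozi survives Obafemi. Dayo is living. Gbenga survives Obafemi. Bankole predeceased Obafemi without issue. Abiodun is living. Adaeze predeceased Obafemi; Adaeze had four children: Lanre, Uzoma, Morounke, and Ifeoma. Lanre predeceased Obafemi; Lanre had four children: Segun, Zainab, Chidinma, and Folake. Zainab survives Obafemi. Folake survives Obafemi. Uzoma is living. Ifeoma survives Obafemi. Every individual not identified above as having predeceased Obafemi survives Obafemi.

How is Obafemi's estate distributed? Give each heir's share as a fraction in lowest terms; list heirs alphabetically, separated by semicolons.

There is no surviving spouse, so the entire estate passes to Obafemi's descendants per stirpes.
Bankole left no surviving issue, so that branch lapses and is disregarded.
The estate is divided into 3 equal shares of 1/3 among Ronke, Abiodun, Adaeze.
Ronke predeceased; the 1/3 allotted to Ronke's branch passes to Ronke's issue by representation.
The 1/3 is divided into 4 equal shares of 1/12 among Yetunde, Kehinde, Dayo, Gbenga.
Yetunde predeceased; the 1/12 allotted to Yetunde's branch passes to Yetunde's issue by representation.
The 1/12 is divided into 3 equal shares of 1/36 among Chukwudi, Jide, Ngozi.
Chukwudi is living and takes 1/36.
Jide is living and takes 1/36.
Ngozi is living and takes 1/36.
Kehinde is living and takes 1/12.
Dayo is living and takes 1/12.
Gbenga is living and takes 1/12.
Abiodun is living and takes 1/3.
Adaeze predeceased; the 1/3 allotted to Adaeze's branch passes to Adaeze's issue by representation.
The 1/3 is divided into 4 equal shares of 1/12 among Lanre, Uzoma, Morounke, Ifeoma.
Lanre predeceased; the 1/12 allotted to Lanre's branch passes to Lanre's issue by representation.
The 1/12 is divided into 4 equal shares of 1/48 among Segun, Zainab, Chidinma, Folake.
Segun is living and takes 1/48.
Zainab is living and takes 1/48.
Chidinma is living and takes 1/48.
Folake is living and takes 1/48.
Uzoma is living and takes 1/12.
Morounke is living and takes 1/12.
Ifeoma is living and takes 1/12.

Abiodun 1/3; Chidinma 1/48; Chukwudi 1/36; Dayo 1/12; Folake 1/48; Gbenga 1/12; Ifeoma 1/12; Jide 1/36; Kehinde 1/12; Morounke 1/12; Ngozi 1/36; Segun 1/48; Uzoma 1/12; Zainab 1/48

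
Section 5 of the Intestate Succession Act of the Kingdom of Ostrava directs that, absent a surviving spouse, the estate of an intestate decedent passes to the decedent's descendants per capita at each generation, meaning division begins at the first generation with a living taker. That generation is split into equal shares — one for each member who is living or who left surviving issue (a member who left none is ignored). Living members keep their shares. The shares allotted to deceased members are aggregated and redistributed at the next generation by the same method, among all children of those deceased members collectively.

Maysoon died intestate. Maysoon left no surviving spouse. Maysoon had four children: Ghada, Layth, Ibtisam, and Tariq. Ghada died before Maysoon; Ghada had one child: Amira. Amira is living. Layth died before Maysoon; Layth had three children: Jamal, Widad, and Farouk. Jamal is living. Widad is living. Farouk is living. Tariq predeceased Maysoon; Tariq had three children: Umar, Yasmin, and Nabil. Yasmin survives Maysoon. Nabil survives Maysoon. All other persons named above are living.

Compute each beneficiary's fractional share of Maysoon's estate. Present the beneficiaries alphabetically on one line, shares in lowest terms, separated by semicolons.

There is no surviving spouse, so the entire estate passes to Maysoon's descendants per capita at each generation.
At generation 1 (Ghada, Layth, Ibtisam, Tariq) there are 4 shares of (1)/4 = 1/4 each.
Living: Ibtisam — each takes 1/4.
Deceased: Ghada, Layth, and Tariq. Their combined 3/4 is pooled and carried to generation 2.
At generation 2 (Amira, Jamal, Widad, Farouk, Umar, Yasmin, Nabil) there are 7 shares of (3/4)/7 = 3/28 each.
Living: Amira, Jamal, Widad, Farouk, Umar, Yasmin, and Nabil — each takes 3/28.

Amira 3/28; Farouk 3/28; Ibtisam 1/4; Jamal 3/28; Nabil 3/28; Umar 3/28; Widad 3/28; Yasmin 3/28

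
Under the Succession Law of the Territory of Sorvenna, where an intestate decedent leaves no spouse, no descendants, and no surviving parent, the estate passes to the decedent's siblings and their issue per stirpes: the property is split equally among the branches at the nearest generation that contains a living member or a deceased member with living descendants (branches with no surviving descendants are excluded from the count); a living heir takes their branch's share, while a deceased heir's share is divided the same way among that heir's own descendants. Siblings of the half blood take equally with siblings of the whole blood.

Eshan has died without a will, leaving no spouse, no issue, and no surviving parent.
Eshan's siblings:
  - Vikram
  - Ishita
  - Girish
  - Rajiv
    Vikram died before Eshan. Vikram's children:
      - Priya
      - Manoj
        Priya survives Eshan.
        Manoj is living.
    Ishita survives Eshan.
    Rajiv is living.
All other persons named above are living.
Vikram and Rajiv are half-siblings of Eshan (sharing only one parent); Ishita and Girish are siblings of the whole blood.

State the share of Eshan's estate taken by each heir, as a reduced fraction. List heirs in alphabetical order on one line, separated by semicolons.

No spouse, descendants, or parent survives, so the estate passes to Eshan's siblings per stirpes.
Half-blood and whole-blood siblings take equally under the stated rule.
The estate is divided into 4 equal shares of 1/4 among Vikram, Ishita, Girish, Rajiv.
Vikram predeceased; the 1/4 allotted to Vikram's branch passes to Vikram's issue by representation.
The 1/4 is divided into 2 equal shares of 1/8 among Priya, Manoj.
Priya is living and takes 1/8.
Manoj is living and takes 1/8.
Ishita is living and takes 1/4.
Girish is living and takes 1/4.
Rajiv is living and takes 1/4.

Girish 1/4; Ishita 1/4; Manoj 1/8; Priya 1/8; Rajiv 1/4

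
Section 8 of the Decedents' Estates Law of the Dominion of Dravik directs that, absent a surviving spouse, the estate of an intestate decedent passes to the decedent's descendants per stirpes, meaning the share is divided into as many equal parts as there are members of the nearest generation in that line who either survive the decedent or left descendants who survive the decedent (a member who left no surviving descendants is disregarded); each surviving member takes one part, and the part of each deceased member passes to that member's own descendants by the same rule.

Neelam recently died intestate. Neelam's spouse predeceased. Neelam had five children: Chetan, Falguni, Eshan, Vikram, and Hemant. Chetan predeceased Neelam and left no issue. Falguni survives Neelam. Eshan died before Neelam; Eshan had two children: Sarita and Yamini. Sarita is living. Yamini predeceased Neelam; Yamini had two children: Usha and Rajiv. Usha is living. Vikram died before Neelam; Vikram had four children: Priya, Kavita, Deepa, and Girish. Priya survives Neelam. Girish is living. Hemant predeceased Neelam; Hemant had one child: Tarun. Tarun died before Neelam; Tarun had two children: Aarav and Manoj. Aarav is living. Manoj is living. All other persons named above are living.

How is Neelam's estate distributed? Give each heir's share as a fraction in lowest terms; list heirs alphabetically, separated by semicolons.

There is no surviving spouse, so the entire estate passes to Neelam's descendants per stirpes.
Chetan left no surviving issue, so that branch lapses and is disregarded.
The estate is divided into 4 equal shares of 1/4 among Falguni, Eshan, Vikram, Hemant.
Falguni is living and takes 1/4.
Eshan predeceased; the 1/4 allotted to Eshan's branch passes to Eshan's issue by representation.
The 1/4 is divided into 2 equal shares of 1/8 among Sarita, Yamini.
Sarita is living and takes 1/8.
Yamini predeceased; the 1/8 allotted to Yamini's branch passes to Yamini's issue by representation.
The 1/8 is divided into 2 equal shares of 1/16 among Usha, Rajiv.
Usha is living and takes 1/16.
Rajiv is living and takes 1/16.
Vikram predeceased; the 1/4 allotted to Vikram's branch passes to Vikram's issue by representation.
The 1/4 is divided into 4 equal shares of 1/16 among Priya, Kavita, Deepa, Girish.
Priya is living and takes 1/16.
Kavita is living and takes 1/16.
Deepa is living and takes 1/16.
Girish is living and takes 1/16.
Hemant predeceased; the 1/4 allotted to Hemant's branch passes to Hemant's issue by representation.
Tarun's line is the sole branch at this level, so the full 1/4 passes to Tarun's issue by representation.
The 1/4 is divided into 2 equal shares of 1/8 among Aarav, Manoj.
Aarav is living and takes 1/8.
Manoj is living and takes 1/8.

Aarav 1/8; Deepa 1/16; Falguni 1/4; Girish 1/16; Kavita 1/16; Manoj 1/8; Priya 1/16; Rajiv 1/16; Sarita 1/8; Usha 1/16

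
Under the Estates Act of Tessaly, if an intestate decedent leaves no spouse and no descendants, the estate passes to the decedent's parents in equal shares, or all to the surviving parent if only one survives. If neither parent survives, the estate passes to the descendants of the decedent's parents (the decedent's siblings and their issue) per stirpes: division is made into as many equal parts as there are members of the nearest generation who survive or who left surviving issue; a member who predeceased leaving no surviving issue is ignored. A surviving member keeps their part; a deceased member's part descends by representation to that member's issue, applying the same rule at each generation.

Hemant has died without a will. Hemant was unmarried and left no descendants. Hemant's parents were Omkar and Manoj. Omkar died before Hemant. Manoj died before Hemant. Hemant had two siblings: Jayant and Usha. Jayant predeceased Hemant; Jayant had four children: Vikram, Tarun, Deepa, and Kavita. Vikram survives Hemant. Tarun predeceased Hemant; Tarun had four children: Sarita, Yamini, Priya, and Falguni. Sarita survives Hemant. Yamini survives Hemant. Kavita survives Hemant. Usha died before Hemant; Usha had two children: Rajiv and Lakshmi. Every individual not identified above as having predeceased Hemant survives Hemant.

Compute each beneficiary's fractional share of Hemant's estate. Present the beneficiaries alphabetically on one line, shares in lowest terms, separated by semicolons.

Deepa 1/8; Falguni 1/32; Kavita 1/8; Lakshmi 1/4; Priya 1/32; Rajiv 1/4; Sarita 1/32; Vikram 1/8; Yamini 1/32

Neither parent survives and there are no descendants, so the estate passes to Hemant's siblings and their issue per stirpes.
The estate is divided into 2 equal shares of 1/2 among Jayant, Usha.
Jayant predeceased; the 1/2 allotted to Jayant's branch passes to Jayant's issue by representation.
The 1/2 is divided into 4 equal shares of 1/8 among Vikram, Tarun, Deepa, Kavita.
Vikram is living and takes 1/8.
Tarun predeceased; the 1/8 allotted to Tarun's branch passes to Tarun's issue by representation.
The 1/8 is divided into 4 equal shares of 1/32 among Sarita, Yamini, Priya, Falguni.
Sarita is living and takes 1/32.
Yamini is living and takes 1/32.
Priya is living and takes 1/32.
Falguni is living and takes 1/32.
Deepa is living and takes 1/8.
Kavita is living and takes 1/8.
Usha predeceased; the 1/2 allotted to Usha's branch passes to Usha's issue by representation.
The 1/2 is divided into 2 equal shares of 1/4 among Rajiv, Lakshmi.
Rajiv is living and takes 1/4.
Lakshmi is living and takes 1/4.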